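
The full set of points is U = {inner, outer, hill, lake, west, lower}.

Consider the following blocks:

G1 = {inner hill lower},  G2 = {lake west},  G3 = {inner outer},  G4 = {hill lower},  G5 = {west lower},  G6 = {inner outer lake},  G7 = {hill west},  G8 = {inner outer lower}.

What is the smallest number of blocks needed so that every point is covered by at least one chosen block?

G1, G2, and G3 cover everything between them: the union {inner, outer, hill, lake, west, lower} is all of U.
No 2 of the 8 blocks cover everything (all 28 combinations miss at least one point), so 3 is optimal.

3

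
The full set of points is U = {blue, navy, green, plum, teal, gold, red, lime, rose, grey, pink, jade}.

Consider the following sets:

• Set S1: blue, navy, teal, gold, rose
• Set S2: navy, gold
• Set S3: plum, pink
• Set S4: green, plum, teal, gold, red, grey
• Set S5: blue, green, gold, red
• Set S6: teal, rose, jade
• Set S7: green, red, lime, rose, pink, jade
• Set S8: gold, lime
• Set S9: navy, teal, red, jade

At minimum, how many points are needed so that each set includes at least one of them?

Take H = {gold, pink, jade}. Each listed set contains at least one of these, so H is a hitting set of size 3.
The sets S2, S3, S6 are pairwise disjoint, so any hitting set needs a separate point for each — at least 3. Hence 3 is optimal.

3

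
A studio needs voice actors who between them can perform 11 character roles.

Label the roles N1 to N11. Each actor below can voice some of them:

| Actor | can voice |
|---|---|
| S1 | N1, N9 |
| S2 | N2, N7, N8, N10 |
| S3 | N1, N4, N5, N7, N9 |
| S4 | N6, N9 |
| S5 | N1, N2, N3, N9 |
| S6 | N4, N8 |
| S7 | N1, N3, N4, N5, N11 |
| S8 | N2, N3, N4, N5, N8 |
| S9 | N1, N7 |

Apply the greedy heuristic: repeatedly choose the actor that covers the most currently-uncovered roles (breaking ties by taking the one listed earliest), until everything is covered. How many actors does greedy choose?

Greedy: pick S3 (covers 5 new) → pick S2 (covers 3 new) → pick S7 (covers 2 new) → pick S4 (covers 1 new). Total picks: 4.
(The true minimum cover uses only 3 actors, so greedy is not optimal here.)

4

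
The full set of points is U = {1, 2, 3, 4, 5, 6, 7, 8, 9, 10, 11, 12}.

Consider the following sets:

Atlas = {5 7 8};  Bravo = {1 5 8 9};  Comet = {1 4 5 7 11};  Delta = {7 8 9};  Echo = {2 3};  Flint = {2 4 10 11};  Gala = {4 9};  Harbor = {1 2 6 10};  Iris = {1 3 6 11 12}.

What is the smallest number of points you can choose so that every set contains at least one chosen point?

Take H = {2, 3, 5, 9}. Each listed set contains at least one of these, so H is a hitting set of size 4.
No choice of 3 points meets every set, so 4 is the minimum.

4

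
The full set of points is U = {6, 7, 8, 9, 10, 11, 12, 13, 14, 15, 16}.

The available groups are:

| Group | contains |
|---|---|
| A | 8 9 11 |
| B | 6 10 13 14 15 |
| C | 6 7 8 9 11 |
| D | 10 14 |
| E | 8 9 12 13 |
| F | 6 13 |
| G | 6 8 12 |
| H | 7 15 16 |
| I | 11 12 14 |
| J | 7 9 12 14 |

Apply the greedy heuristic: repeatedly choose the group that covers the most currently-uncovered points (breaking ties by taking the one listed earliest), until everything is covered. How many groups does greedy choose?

4

Greedy: pick B (covers 5 new) → pick C (covers 4 new) → pick E (covers 1 new) → pick H (covers 1 new). Total picks: 4.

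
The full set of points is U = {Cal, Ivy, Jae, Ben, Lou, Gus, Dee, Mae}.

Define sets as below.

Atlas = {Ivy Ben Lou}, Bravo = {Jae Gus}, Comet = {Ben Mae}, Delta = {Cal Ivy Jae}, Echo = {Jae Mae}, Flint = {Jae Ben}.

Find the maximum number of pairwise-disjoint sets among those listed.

Atlas, Bravo are pairwise disjoint (Atlas={Ivy,Ben,Lou}; Bravo={Jae,Gus}).
Every remaining set overlaps one of these, and no 3 of the listed sets are pairwise disjoint, so 2 is the maximum.

2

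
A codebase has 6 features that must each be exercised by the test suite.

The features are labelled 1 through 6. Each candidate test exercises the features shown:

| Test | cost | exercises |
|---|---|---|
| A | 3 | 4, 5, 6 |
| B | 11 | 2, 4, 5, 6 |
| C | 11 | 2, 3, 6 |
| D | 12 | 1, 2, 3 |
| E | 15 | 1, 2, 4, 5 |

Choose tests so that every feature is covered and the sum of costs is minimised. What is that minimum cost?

15

A, D together cover every feature (A ∪ D = {1, 2, 3, 4, 5, 6}); total cost 3 + 12 = 15.
No covering selection has total cost below 15.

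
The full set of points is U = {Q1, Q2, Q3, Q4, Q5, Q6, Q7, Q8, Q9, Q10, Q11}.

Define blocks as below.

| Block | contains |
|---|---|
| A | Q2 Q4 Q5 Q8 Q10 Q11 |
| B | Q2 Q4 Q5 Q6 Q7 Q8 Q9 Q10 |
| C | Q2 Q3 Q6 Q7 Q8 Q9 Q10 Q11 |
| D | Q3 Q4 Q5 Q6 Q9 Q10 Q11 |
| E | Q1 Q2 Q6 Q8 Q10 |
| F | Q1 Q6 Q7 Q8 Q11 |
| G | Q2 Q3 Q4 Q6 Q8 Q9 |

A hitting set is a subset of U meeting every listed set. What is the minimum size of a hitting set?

2

Take H = {Q8, Q9}. Each listed block contains at least one of these, so H is a hitting set of size 2.
No single point lies in every block, so at least 2 are needed and 2 is optimal.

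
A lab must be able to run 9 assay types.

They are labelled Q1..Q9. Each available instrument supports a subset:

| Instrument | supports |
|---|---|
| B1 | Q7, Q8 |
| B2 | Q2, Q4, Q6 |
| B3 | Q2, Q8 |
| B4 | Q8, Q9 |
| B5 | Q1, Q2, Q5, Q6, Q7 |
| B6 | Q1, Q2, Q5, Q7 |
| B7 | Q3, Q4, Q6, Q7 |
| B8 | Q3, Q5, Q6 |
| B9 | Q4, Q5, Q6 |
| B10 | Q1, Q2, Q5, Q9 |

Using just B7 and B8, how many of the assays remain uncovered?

4

Union of B7, B8 = {Q3, Q4, Q5, Q6, Q7}.
Not covered: Q1, Q2, Q8, Q9 — 4 assays.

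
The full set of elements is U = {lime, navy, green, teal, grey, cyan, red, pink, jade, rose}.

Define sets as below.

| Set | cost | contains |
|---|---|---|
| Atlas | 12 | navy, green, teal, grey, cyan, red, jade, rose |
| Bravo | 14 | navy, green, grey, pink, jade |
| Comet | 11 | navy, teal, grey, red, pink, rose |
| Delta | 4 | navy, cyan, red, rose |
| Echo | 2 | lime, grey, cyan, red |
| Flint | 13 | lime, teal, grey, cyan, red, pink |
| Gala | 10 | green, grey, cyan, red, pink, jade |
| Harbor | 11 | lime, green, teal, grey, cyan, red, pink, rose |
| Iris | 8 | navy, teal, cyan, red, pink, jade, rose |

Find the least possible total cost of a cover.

19

Harbor, Iris together cover every element (Harbor ∪ Iris = {lime, navy, green, teal, grey, cyan, red, pink, jade, rose}); total cost 11 + 8 = 19.
The greedy pick Echo, Iris, Gala costs 20; no covering selection beats 19.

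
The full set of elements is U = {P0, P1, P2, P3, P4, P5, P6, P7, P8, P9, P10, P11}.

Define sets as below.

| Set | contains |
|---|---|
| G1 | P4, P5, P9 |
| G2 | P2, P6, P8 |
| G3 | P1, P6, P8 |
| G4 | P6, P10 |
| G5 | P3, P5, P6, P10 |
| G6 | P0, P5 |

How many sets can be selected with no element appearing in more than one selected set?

G3, G6 are pairwise disjoint (G3={P1,P6,P8}; G6={P0,P5}).
Every remaining set overlaps one of these, and no 3 of the listed sets are pairwise disjoint, so 2 is the maximum.

2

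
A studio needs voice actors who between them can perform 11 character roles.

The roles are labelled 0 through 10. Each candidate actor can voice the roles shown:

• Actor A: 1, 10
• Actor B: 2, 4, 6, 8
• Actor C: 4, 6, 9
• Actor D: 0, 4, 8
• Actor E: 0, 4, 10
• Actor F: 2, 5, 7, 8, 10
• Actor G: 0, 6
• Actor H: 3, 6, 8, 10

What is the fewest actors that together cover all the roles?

5

A and C and E and F and H together: A ∪ C ∪ E ∪ F ∪ H = {0, 1, 2, 3, 4, 5, 6, 7, 8, 9, 10} — every role is covered.
No 4 of the 8 actors cover everything (all 70 combinations miss at least one role), so 5 is optimal.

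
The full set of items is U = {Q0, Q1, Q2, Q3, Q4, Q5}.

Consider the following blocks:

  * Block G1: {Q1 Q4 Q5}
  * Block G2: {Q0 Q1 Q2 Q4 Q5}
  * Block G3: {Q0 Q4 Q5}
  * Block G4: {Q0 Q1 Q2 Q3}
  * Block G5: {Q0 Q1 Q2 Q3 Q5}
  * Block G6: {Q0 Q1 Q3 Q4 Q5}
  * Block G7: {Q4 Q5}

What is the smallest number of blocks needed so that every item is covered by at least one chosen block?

2

G1 and G5 cover everything between them: the union {Q0, Q1, Q2, Q3, Q4, Q5} is all of U.
No single block has all 6 items (the largest, G2, has 5), so 2 is optimal.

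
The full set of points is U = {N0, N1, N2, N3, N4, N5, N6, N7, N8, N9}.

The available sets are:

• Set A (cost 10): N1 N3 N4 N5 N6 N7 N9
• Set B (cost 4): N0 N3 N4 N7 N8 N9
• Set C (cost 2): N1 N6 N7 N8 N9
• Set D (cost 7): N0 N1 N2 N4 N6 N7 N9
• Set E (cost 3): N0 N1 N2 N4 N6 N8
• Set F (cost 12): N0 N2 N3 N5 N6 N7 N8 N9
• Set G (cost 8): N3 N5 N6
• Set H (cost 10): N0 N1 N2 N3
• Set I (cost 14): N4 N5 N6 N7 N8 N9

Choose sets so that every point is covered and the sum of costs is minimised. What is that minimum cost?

A, E together cover every point (A ∪ E = {N0, N1, N2, N3, N4, N5, N6, N7, N8, N9}); total cost 10 + 3 = 13.
The greedy pick C, E, B, G costs 17; no covering selection beats 13.

13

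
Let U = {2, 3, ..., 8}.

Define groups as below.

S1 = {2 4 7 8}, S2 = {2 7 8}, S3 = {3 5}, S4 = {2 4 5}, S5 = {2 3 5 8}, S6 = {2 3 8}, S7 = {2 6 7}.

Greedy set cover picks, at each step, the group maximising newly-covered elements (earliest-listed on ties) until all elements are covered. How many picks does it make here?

Greedy: pick S1 (covers 4 new) → pick S3 (covers 2 new) → pick S7 (covers 1 new). Total picks: 3.

3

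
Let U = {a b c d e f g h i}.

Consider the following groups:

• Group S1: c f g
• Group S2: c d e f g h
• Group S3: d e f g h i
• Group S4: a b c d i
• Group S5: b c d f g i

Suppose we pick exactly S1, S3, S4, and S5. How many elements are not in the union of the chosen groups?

0

Union of S1, S3, S4, S5 = {a, b, c, d, e, f, g, h, i} — that's every element, so 0 are uncovered.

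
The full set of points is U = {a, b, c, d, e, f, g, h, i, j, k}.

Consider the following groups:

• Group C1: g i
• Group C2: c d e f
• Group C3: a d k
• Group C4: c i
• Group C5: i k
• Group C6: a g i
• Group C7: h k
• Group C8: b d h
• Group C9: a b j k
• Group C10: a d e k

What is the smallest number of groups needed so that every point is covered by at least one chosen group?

4

C2, C6, C7, and C9 cover everything between them: the union {a, b, c, d, e, f, g, h, i, j, k} is all of U.
No 3 of the 10 groups cover everything (all 120 combinations miss at least one point), so 4 is optimal.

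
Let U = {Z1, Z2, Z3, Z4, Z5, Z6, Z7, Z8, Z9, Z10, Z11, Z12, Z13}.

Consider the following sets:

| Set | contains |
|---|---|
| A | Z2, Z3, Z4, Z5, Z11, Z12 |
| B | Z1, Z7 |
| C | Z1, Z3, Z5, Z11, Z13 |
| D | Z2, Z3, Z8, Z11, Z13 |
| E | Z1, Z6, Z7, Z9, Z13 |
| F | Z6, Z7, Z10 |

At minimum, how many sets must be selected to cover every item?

4

Take {A, D, E, F}. Their union is {Z1, Z2, Z3, Z4, Z5, Z6, Z7, Z8, Z9, Z10, Z11, Z12, Z13}, which is all 13 items.
No 3 of the 6 sets cover everything (all 20 combinations miss at least one item), so 4 is optimal.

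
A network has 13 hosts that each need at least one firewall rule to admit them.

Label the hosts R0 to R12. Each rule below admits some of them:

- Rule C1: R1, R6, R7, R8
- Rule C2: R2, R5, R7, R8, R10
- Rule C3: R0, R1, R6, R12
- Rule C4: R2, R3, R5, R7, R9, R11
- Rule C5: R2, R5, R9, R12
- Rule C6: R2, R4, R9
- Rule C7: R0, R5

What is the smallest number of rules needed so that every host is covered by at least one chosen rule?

Take {C2, C3, C4, C6}. Their union is {R0, R1, R2, R3, R4, R5, R6, R7, R8, R9, R10, R11, R12}, which is all 13 hosts.
Only C6 contains R4, so C6 is forced; the remaining 10 hosts need at least 3 more rules (each remaining rule adds at most 4) — so at least 4 rules are needed, and 4 is optimal.

4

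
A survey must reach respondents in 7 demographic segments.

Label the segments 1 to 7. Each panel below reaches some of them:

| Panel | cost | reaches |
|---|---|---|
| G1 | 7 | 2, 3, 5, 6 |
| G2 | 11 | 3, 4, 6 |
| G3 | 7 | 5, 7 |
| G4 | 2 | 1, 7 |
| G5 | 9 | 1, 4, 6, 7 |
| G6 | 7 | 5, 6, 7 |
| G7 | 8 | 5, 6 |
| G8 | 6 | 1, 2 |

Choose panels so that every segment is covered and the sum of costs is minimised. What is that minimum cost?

G1, G5 together cover every segment (G1 ∪ G5 = {1, 2, 3, 4, 5, 6, 7}); total cost 7 + 9 = 16.
The greedy pick G4, G1, G5 costs 18; no covering selection beats 16.

16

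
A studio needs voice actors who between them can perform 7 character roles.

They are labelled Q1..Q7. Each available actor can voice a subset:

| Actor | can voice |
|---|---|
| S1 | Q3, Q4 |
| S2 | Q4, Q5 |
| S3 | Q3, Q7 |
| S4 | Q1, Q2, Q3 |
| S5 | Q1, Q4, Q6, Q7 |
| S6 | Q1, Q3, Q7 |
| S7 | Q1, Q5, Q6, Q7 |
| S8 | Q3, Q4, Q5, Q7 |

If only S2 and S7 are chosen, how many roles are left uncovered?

2

Union of S2, S7 = {Q1, Q4, Q5, Q6, Q7}.
Not covered: Q2, Q3 — 2 roles.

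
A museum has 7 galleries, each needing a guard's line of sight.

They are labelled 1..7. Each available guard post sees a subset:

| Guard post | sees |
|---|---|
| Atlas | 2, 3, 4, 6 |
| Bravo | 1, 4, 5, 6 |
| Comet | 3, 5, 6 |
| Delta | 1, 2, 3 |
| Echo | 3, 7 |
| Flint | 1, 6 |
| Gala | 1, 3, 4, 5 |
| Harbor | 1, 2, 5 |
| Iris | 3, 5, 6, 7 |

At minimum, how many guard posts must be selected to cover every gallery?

3

Take {Atlas, Echo, Harbor}. Their union is {1, 2, 3, 4, 5, 6, 7}, which is all 7 galleries.
No 2 of the 9 guard posts cover everything (all 36 combinations miss at least one gallery), so 3 is optimal.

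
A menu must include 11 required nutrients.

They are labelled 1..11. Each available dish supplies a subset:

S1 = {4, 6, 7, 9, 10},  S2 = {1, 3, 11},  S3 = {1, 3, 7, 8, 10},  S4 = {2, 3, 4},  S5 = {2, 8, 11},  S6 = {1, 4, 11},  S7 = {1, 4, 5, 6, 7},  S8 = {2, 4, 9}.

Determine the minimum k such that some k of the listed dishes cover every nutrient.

Take {S3, S6, S7, S8}. Their union is {1, 2, 3, 4, 5, 6, 7, 8, 9, 10, 11}, which is all 11 nutrients.
No 3 of the 8 dishes cover everything (all 56 combinations miss at least one nutrient), so 4 is optimal.

4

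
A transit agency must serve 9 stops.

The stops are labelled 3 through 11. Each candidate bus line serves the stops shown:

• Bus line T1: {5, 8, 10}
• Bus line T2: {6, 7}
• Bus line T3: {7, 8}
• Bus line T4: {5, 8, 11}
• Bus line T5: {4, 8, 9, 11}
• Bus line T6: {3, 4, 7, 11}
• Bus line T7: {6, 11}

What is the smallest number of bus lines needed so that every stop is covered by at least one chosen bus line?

T1 and T5 and T6 and T7 together: T1 ∪ T5 ∪ T6 ∪ T7 = {3, 4, 5, 6, 7, 8, 9, 10, 11} — every stop is covered.
Only T5 contains 9, so T5 is forced; the remaining 5 stops need at least 3 more bus lines (each remaining bus line adds at most 2) — so at least 4 bus lines are needed, and 4 is optimal.

4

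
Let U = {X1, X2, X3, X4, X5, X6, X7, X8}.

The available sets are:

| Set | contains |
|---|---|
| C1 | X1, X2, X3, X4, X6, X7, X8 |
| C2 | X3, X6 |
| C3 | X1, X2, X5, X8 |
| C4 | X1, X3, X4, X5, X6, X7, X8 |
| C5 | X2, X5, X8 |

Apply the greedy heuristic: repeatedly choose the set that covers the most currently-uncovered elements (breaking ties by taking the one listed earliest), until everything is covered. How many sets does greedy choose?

Greedy: pick C1 (covers 7 new) → pick C3 (covers 1 new). Total picks: 2.

2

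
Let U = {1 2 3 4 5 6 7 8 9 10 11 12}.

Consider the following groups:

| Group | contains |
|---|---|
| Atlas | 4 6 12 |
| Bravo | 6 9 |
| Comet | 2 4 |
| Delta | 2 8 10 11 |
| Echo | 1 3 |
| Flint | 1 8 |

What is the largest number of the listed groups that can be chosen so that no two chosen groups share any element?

3

Bravo, Comet, Flint are pairwise disjoint (Bravo={6,9}; Comet={2,4}; Flint={1,8}).
Every remaining group overlaps one of these, and no 4 of the listed groups are pairwise disjoint, so 3 is the maximum.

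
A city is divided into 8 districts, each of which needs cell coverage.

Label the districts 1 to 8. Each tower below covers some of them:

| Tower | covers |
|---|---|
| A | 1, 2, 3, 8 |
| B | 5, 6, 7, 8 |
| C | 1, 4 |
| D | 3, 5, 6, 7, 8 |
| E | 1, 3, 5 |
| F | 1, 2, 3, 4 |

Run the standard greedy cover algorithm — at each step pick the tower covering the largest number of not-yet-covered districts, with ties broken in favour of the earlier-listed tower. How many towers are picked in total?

Greedy: pick D (covers 5 new) → pick F (covers 3 new). Total picks: 2.

2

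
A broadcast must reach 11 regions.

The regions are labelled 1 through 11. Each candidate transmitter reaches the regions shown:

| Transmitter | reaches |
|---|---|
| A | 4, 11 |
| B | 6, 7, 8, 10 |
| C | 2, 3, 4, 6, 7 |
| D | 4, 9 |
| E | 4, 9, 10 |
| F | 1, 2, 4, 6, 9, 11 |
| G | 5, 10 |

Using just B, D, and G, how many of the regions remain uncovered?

Union of B, D, G = {4, 5, 6, 7, 8, 9, 10}.
Not covered: 1, 2, 3, 11 — 4 regions.

4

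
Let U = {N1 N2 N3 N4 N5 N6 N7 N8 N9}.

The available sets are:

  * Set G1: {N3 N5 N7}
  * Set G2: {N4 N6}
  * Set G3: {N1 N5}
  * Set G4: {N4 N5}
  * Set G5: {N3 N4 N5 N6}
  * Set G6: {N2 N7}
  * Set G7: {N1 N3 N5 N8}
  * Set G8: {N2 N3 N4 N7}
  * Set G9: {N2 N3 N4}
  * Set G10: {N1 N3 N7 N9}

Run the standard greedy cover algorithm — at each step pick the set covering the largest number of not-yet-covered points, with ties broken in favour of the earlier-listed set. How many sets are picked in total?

4

Greedy: pick G5 (covers 4 new) → pick G10 (covers 3 new) → pick G6 (covers 1 new) → pick G7 (covers 1 new). Total picks: 4.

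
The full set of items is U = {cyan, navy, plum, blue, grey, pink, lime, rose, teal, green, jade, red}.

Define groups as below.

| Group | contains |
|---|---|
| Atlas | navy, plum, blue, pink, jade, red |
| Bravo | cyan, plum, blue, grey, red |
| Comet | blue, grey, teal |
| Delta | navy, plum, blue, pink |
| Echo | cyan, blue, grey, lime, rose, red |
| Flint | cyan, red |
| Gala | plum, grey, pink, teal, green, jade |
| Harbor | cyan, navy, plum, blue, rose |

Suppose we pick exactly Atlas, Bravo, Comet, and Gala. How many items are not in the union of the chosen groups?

Union of Atlas, Bravo, Comet, Gala = {cyan, navy, plum, blue, grey, pink, teal, green, jade, red}.
Not covered: lime, rose — 2 items.

2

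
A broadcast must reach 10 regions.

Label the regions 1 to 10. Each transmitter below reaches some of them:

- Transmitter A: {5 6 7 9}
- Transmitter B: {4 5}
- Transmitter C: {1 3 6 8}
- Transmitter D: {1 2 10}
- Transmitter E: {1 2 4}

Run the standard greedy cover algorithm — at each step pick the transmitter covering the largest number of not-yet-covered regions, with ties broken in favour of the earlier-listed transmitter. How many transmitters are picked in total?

Greedy: pick A (covers 4 new) → pick C (covers 3 new) → pick D (covers 2 new) → pick B (covers 1 new). Total picks: 4.

4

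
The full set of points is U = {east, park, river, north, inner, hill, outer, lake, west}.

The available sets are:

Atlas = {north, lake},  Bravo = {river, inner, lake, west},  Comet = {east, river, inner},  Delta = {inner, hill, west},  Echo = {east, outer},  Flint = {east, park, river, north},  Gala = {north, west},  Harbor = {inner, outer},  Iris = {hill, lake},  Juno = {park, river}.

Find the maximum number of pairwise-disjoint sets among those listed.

Echo, Gala, Iris, Juno are pairwise disjoint (Echo={east,outer}; Gala={north,west}; Iris={hill,lake}; Juno={park,river}).
Every remaining set overlaps one of these, and no 5 of the listed sets are pairwise disjoint, so 4 is the maximum.

4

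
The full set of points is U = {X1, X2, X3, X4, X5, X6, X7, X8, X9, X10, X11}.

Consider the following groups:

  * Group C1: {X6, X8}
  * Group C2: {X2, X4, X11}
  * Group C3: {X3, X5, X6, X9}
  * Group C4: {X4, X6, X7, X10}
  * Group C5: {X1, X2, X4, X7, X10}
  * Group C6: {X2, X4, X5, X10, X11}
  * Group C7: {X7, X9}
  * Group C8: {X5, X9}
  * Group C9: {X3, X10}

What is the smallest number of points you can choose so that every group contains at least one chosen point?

4

H = {X3, X4, X8, X9} meets every group (each contains at least one member of H), and |H| = 4.
The groups C1, C2, C7, C9 are pairwise disjoint, so any hitting set needs a separate point for each — at least 4. Hence 4 is optimal.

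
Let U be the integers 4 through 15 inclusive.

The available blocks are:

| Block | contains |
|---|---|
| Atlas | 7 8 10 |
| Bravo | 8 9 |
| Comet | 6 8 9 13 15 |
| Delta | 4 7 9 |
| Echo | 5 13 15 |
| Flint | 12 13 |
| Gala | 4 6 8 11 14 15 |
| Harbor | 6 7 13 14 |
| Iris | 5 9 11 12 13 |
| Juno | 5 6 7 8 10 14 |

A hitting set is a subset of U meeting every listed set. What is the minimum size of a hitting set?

3

The 3 points {8, 9, 13} hit every block.
No choice of 2 points meets every block, so 3 is the minimum.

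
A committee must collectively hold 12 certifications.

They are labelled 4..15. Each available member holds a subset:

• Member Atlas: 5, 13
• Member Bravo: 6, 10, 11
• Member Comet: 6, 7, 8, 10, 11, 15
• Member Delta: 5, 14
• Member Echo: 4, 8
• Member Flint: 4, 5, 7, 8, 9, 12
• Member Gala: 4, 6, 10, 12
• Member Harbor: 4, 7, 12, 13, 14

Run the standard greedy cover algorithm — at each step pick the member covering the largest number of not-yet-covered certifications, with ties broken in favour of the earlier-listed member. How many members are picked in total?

Greedy: pick Comet (covers 6 new) → pick Flint (covers 4 new) → pick Harbor (covers 2 new). Total picks: 3.

3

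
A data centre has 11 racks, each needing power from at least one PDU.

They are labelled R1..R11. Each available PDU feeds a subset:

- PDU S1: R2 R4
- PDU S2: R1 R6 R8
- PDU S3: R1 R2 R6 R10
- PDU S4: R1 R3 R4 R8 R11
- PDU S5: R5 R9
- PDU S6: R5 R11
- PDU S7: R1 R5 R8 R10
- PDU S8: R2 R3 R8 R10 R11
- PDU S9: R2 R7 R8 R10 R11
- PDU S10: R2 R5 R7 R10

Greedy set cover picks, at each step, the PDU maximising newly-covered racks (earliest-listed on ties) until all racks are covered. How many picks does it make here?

Greedy: pick S4 (covers 5 new) → pick S10 (covers 4 new) → pick S2 (covers 1 new) → pick S5 (covers 1 new). Total picks: 4.

4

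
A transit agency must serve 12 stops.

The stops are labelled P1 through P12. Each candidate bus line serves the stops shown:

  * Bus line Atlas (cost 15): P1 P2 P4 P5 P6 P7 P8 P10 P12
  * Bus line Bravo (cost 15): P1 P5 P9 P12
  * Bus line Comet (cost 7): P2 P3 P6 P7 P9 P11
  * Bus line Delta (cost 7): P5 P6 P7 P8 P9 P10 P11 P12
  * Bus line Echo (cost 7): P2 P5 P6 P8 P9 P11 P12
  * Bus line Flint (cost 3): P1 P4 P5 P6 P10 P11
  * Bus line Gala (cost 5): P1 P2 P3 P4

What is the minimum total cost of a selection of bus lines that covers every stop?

Delta, Gala together cover every stop (Delta ∪ Gala = {P1, P2, P3, P4, P5, P6, P7, P8, P9, P10, P11, P12}); total cost 7 + 5 = 12.
The greedy pick Flint, Comet, Delta costs 17; no covering selection beats 12.

12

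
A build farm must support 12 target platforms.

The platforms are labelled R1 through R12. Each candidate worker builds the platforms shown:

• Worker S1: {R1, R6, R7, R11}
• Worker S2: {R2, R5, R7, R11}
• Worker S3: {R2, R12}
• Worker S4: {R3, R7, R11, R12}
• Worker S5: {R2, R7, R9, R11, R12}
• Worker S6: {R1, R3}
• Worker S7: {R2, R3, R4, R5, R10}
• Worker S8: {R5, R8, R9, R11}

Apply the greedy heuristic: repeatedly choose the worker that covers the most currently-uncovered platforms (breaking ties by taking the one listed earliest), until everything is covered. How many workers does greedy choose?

Greedy: pick S5 (covers 5 new) → pick S7 (covers 4 new) → pick S1 (covers 2 new) → pick S8 (covers 1 new). Total picks: 4.

4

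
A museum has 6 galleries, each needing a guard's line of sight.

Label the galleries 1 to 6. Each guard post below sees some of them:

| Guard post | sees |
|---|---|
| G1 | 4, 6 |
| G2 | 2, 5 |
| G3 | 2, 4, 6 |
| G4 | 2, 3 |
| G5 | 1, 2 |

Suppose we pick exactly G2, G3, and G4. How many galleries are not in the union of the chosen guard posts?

1

Union of G2, G3, G4 = {2, 3, 4, 5, 6}.
Not covered: 1 — 1 gallery.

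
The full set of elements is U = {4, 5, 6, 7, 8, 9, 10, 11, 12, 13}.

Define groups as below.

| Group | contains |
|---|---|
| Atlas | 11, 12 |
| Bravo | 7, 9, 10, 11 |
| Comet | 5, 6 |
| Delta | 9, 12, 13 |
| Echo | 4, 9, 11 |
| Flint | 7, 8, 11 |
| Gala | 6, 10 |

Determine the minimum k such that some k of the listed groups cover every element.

5

Comet and Delta and Echo and Flint and Gala together: Comet ∪ Delta ∪ Echo ∪ Flint ∪ Gala = {4, 5, 6, 7, 8, 9, 10, 11, 12, 13} — every element is covered.
Only Echo contains 4, so Echo is forced; the remaining 7 elements need at least 4 more groups (each remaining group adds at most 2) — so at least 5 groups are needed, and 5 is optimal.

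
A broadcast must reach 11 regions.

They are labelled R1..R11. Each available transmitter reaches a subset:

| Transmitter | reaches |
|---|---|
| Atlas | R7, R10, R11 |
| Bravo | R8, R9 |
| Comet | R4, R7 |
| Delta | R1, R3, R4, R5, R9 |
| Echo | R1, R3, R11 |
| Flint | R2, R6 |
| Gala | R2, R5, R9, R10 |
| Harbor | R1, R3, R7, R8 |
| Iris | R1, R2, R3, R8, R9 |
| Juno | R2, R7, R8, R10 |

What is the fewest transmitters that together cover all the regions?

Atlas and Delta and Flint and Harbor together: Atlas ∪ Delta ∪ Flint ∪ Harbor = {R1, R2, R3, R4, R5, R6, R7, R8, R9, R10, R11} — every region is covered.
No 3 of the 10 transmitters cover everything (all 120 combinations miss at least one region), so 4 is optimal.

4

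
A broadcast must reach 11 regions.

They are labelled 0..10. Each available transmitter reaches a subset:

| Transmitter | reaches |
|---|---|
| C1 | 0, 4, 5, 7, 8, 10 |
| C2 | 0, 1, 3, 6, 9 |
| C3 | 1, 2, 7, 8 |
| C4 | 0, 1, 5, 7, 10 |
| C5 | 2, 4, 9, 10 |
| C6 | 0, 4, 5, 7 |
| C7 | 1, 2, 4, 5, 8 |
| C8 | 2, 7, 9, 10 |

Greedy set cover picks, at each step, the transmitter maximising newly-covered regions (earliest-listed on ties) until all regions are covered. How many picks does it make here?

3

Greedy: pick C1 (covers 6 new) → pick C2 (covers 4 new) → pick C3 (covers 1 new). Total picks: 3.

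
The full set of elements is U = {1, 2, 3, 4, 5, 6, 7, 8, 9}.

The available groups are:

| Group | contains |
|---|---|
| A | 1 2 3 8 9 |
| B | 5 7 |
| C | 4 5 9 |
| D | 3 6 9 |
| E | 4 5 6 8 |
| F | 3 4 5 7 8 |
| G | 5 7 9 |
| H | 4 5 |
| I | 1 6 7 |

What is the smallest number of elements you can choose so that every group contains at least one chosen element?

Take T = {3, 5, 6}. Each listed group contains at least one of these, so T is a hitting set of size 3.
No choice of 2 elements meets every group, so 3 is the minimum.

3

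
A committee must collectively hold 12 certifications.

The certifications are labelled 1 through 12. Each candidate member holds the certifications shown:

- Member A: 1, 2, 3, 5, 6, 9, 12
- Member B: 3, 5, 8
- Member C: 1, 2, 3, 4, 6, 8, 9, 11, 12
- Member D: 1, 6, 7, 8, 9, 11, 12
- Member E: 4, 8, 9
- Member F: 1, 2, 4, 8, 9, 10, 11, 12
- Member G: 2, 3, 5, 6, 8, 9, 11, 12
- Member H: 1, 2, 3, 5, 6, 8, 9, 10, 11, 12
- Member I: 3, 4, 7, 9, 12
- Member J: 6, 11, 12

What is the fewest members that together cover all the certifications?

Take {H, I}. Their union is {1, 2, 3, 4, 5, 6, 7, 8, 9, 10, 11, 12}, which is all 12 certifications.
No single member has all 12 certifications (the largest, H, has 10), so 2 is optimal.

2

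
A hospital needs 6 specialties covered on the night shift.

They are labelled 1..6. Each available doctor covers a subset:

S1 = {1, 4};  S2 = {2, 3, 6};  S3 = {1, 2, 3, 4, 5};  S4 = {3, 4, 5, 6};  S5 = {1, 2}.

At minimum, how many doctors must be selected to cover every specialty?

Take {S4, S5}. Their union is {1, 2, 3, 4, 5, 6}, which is all 6 specialties.
No single doctor has all 6 specialties (the largest, S3, has 5), so 2 is optimal.

2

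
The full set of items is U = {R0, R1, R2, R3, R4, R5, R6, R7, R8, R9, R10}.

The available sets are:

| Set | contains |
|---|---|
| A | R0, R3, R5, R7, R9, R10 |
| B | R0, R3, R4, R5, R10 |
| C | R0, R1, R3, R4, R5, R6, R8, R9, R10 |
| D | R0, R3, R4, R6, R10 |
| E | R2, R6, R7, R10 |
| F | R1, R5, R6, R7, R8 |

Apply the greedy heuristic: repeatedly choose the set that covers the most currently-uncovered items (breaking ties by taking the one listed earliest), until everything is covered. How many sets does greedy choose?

2

Greedy: pick C (covers 9 new) → pick E (covers 2 new). Total picks: 2.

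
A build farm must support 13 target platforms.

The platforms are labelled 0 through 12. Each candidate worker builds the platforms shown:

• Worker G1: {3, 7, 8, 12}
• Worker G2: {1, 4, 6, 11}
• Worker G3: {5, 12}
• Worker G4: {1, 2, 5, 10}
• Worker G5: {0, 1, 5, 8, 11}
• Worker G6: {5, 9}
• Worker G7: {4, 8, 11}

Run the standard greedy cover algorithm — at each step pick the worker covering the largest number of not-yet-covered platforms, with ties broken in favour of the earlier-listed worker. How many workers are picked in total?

5

Greedy: pick G5 (covers 5 new) → pick G1 (covers 3 new) → pick G2 (covers 2 new) → pick G4 (covers 2 new) → pick G6 (covers 1 new). Total picks: 5.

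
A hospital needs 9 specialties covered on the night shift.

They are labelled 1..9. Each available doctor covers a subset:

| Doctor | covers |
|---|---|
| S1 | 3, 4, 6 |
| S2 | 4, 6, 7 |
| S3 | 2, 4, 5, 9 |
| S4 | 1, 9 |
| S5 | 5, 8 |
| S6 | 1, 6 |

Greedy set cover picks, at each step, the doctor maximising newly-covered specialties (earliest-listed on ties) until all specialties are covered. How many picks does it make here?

5

Greedy: pick S3 (covers 4 new) → pick S1 (covers 2 new) → pick S2 (covers 1 new) → pick S4 (covers 1 new) → pick S5 (covers 1 new). Total picks: 5.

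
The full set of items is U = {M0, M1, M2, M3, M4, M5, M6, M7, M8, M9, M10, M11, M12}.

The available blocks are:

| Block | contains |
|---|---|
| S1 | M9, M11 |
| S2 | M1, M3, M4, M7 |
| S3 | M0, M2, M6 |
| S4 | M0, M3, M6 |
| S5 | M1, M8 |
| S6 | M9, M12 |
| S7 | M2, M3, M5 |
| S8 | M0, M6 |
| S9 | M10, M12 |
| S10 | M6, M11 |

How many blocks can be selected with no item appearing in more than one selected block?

5

S1, S5, S7, S8, S9 are pairwise disjoint (S1={M9,M11}; S5={M1,M8}; S7={M2,M3,M5}; S8={M0,M6}; S9={M10,M12}).
Every remaining block overlaps one of these, and no 6 of the listed blocks are pairwise disjoint, so 5 is the maximum.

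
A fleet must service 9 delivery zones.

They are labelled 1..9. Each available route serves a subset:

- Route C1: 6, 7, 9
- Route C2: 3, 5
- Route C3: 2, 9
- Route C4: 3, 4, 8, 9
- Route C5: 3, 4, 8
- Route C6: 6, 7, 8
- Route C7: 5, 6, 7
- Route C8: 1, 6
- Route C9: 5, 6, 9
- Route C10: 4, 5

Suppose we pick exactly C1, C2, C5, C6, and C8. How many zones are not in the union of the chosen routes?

1

Union of C1, C2, C5, C6, C8 = {1, 3, 4, 5, 6, 7, 8, 9}.
Not covered: 2 — 1 zone.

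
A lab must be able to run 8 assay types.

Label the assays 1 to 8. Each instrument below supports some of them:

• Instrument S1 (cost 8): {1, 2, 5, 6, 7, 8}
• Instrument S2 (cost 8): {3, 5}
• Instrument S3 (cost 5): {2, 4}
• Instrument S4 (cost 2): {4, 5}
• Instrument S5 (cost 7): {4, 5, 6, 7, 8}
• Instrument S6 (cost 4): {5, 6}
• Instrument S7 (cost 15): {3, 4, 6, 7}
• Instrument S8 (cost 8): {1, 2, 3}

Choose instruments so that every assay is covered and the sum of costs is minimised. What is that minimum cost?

S5, S8 together cover every assay (S5 ∪ S8 = {1, 2, 3, 4, 5, 6, 7, 8}); total cost 7 + 8 = 15.
The greedy pick S4, S1, S2 costs 18; no covering selection beats 15.

15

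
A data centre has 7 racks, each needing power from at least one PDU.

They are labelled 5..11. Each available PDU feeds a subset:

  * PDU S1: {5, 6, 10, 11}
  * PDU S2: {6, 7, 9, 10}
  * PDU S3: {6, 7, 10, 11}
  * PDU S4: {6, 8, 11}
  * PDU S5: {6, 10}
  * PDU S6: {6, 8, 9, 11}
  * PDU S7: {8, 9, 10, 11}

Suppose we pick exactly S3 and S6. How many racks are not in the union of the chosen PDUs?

Union of S3, S6 = {6, 7, 8, 9, 10, 11}.
Not covered: 5 — 1 rack.

1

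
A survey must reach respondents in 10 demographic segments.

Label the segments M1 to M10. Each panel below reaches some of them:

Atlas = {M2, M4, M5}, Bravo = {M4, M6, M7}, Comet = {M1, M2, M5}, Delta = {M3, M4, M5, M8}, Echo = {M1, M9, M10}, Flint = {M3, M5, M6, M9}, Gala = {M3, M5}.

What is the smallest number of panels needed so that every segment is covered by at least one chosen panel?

4

Take {Atlas, Bravo, Delta, Echo}. Their union is {M1, M2, M3, M4, M5, M6, M7, M8, M9, M10}, which is all 10 segments.
Only Bravo contains M7, so Bravo is forced; the remaining 7 segments need at least 3 more panels (each remaining panel adds at most 3) — so at least 4 panels are needed, and 4 is optimal.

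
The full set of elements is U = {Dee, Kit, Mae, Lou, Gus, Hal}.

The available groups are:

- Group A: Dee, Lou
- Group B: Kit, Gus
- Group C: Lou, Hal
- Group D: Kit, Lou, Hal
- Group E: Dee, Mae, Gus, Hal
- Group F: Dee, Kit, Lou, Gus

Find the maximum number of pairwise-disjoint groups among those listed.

B, C are pairwise disjoint (B={Kit,Gus}; C={Lou,Hal}).
Every remaining group overlaps one of these, and no 3 of the listed groups are pairwise disjoint, so 2 is the maximum.

2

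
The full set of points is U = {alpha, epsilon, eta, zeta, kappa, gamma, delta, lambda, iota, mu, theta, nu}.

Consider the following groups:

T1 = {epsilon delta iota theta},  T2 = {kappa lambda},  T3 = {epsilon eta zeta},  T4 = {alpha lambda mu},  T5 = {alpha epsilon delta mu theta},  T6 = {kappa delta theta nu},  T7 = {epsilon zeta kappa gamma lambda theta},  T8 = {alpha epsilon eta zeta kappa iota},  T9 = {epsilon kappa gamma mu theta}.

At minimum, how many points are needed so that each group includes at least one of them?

The 3 points {eta, lambda, theta} hit every group.
The groups T3, T4, T6 are pairwise disjoint, so any hitting set needs a separate point for each — at least 3. Hence 3 is optimal.

3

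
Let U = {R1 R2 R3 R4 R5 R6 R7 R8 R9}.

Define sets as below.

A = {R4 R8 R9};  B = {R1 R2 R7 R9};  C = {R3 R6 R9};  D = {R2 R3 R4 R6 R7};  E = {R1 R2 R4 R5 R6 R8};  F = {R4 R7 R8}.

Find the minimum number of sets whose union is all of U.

3

C and D and E together: C ∪ D ∪ E = {R1, R2, R3, R4, R5, R6, R7, R8, R9} — every item is covered.
Only E contains R5, so E is forced; the remaining 3 items need at least 2 more sets (each remaining set adds at most 2) — so at least 3 sets are needed, and 3 is optimal.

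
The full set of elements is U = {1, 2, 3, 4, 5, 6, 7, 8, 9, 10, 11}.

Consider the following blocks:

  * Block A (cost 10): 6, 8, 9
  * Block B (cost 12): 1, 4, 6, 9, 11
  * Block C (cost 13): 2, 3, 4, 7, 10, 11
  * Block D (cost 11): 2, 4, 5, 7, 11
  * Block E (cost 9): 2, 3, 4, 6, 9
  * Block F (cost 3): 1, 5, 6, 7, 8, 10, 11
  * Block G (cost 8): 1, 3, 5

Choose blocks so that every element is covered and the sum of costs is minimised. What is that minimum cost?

12

E, F together cover every element (E ∪ F = {1, 2, 3, 4, 5, 6, 7, 8, 9, 10, 11}); total cost 9 + 3 = 12.
No covering selection has total cost below 12.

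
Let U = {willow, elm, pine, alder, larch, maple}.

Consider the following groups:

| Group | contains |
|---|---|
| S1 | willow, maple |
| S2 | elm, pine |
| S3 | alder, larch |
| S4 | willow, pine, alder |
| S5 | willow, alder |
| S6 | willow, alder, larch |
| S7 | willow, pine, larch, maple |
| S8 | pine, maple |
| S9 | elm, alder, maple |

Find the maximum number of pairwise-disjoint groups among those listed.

3

S1, S2, S3 are pairwise disjoint (S1={willow,maple}; S2={elm,pine}; S3={alder,larch}).
Every remaining group overlaps one of these, and no 4 of the listed groups are pairwise disjoint, so 3 is the maximum.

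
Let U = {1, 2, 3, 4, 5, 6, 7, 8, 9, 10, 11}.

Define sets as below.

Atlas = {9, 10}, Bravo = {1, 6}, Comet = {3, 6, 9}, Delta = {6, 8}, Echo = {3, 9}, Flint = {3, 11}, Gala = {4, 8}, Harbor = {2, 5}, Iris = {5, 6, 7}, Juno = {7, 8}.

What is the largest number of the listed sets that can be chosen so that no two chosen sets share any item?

5

Atlas, Bravo, Flint, Gala, Harbor are pairwise disjoint (Atlas={9,10}; Bravo={1,6}; Flint={3,11}; Gala={4,8}; Harbor={2,5}).
Every remaining set overlaps one of these, and no 6 of the listed sets are pairwise disjoint, so 5 is the maximum.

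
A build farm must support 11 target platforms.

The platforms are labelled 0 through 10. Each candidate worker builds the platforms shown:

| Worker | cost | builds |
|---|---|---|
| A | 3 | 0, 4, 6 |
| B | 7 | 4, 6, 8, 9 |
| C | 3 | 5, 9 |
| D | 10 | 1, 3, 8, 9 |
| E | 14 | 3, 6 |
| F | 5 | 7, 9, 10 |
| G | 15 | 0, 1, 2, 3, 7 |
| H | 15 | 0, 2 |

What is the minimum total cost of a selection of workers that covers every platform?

30

B, C, F, G together cover every platform (B ∪ C ∪ F ∪ G = {0, 1, 2, 3, 4, 5, 6, 7, 8, 9, 10}); total cost 7 + 3 + 5 + 15 = 30.
The greedy pick A, C, F, D, G costs 36; no covering selection beats 30.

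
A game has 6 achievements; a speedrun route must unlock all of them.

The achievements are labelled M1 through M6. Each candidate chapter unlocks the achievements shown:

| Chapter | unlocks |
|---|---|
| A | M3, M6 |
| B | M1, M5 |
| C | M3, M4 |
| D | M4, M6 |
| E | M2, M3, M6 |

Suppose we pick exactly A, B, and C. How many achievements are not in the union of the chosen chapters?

Union of A, B, C = {M1, M3, M4, M5, M6}.
Not covered: M2 — 1 achievement.

1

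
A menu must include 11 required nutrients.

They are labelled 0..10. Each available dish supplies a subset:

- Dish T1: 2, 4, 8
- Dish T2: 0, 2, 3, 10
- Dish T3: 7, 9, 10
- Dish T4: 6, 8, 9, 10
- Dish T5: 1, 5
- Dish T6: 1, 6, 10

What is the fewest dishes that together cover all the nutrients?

5

Take {T1, T2, T3, T4, T5}. Their union is {0, 1, 2, 3, 4, 5, 6, 7, 8, 9, 10}, which is all 11 nutrients.
No 4 of the 6 dishes cover everything (all 15 combinations miss at least one nutrient), so 5 is optimal.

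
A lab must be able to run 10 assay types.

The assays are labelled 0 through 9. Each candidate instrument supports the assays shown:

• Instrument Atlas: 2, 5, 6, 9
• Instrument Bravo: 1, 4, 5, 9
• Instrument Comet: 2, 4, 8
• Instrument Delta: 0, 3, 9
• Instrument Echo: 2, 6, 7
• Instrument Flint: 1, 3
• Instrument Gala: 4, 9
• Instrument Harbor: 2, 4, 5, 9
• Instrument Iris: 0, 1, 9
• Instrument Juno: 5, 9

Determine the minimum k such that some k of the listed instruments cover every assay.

4

Take {Bravo, Comet, Delta, Echo}. Their union is {0, 1, 2, 3, 4, 5, 6, 7, 8, 9}, which is all 10 assays.
Only Comet contains 8, so Comet is forced; the remaining 7 assays need at least 3 more instruments (each remaining instrument adds at most 3) — so at least 4 instruments are needed, and 4 is optimal.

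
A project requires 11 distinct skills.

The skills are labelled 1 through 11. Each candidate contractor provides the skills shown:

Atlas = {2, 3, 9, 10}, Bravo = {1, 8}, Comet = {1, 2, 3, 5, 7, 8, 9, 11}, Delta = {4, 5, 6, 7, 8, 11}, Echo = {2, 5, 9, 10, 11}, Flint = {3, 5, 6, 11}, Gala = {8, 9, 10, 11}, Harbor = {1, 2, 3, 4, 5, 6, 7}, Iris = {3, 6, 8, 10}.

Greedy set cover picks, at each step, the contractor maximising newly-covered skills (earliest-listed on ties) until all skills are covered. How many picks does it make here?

3

Greedy: pick Comet (covers 8 new) → pick Delta (covers 2 new) → pick Atlas (covers 1 new). Total picks: 3.
(The true minimum cover uses only 2 contractors, so greedy is not optimal here.)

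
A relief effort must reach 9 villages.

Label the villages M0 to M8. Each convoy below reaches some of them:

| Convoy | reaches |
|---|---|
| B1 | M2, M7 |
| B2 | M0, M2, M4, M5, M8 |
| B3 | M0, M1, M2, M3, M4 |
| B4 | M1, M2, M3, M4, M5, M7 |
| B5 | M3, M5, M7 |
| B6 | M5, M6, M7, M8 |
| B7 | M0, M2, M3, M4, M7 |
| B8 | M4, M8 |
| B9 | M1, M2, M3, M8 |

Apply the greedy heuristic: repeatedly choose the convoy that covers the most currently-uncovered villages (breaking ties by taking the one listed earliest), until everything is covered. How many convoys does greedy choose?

3

Greedy: pick B4 (covers 6 new) → pick B2 (covers 2 new) → pick B6 (covers 1 new). Total picks: 3.
(The true minimum cover uses only 2 convoys, so greedy is not optimal here.)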